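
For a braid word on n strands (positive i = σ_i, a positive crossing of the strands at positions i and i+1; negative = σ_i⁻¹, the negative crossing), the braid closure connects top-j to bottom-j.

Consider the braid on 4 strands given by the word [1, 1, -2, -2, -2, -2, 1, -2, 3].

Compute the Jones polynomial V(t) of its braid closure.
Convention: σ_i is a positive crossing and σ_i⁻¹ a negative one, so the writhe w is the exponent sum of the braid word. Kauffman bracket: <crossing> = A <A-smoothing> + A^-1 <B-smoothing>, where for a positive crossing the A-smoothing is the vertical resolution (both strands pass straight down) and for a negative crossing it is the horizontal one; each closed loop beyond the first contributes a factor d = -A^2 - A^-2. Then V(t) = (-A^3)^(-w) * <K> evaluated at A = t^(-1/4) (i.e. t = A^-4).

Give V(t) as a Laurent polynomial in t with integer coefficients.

The presented braid s1 s1 s2^-1 s2^-1 s2^-1 s2^-1 s1 s2^-1 s3 on 4 strands reduces by inverse Markov moves (closure unchanged at each step):
  Destabilize: the word has the form β·s3 where s3 occurs only as the final letter (β ∈ B_3); drop it and the last strand → 3 strands.
Reduced to β = s1 s1 s2^-1 s2^-1 s2^-1 s2^-1 s1 s2^-1 on 3 strands, 8 crossings.
Compute on β:
Braid: s1 s1 s2^-1 s2^-1 s2^-1 s2^-1 s1 s2^-1 on 3 strands, 8 crossings.
Writhe w = (#positive) - (#negative) = 3 - 5 = -2.
State-sum expansion of <K>. There are 2^8 = 256 states.
Smooth each crossing (0=||, 1=⌣⌢); contribution A^(Σ sign_k(1-2s_k)) * d^(L-1).
Tabulate the states by total A-exponent and number of loops L (A-exp: L × count):
  A^8: L=6 ×1
  A^6: L=5 ×8
  A^4: L=4 ×27, L=6 ×1
  A^2: L=3 ×48, L=5 ×8
  A^0: L=2 ×47, L=4 ×22, L=6 ×1
  A^-2: L=1 ×23, L=3 ×29, L=5 ×4
  A^-4: L=2 ×22, L=4 ×6
  A^-6: L=3 ×8
  A^-8: L=4 ×1
Each group contributes A^e * Σ count * d^(L-1):
Powers of d = -A^2 - A^-2: d^2 = A^4 + 2 + A^-4; d^3 = -A^6 - 3*A^2 - 3*A^-2 - A^-6; d^4 = A^8 + 4*A^4 + 6 + 4*A^-4 + A^-8; d^5 = -A^10 - 5*A^6 - 10*A^2 - 10*A^-2 - 5*A^-6 - A^-10.
  A^8 * (d^5) = -A^18 - 5*A^14 - 10*A^10 - 10*A^6 - 5*A^2 - A^-2
  A^6 * (8*d^4) = 8*A^14 + 32*A^10 + 48*A^6 + 32*A^2 + 8*A^-2
  A^4 * (27*d^3 + d^5) = -A^14 - 32*A^10 - 91*A^6 - 91*A^2 - 32*A^-2 - A^-6
  A^2 * (48*d^2 + 8*d^4) = 8*A^10 + 80*A^6 + 144*A^2 + 80*A^-2 + 8*A^-6
  A^0 * (47*d + 22*d^3 + d^5) = -A^10 - 27*A^6 - 123*A^2 - 123*A^-2 - 27*A^-6 - A^-10
  A^-2 * (23 + 29*d^2 + 4*d^4) = 4*A^6 + 45*A^2 + 105*A^-2 + 45*A^-6 + 4*A^-10
  A^-4 * (22*d + 6*d^3) = -6*A^2 - 40*A^-2 - 40*A^-6 - 6*A^-10
  A^-6 * (8*d^2) = 8*A^-2 + 16*A^-6 + 8*A^-10
  A^-8 * (d^3) = -A^-2 - 3*A^-6 - 3*A^-10 - A^-14
Summing the groups: <K> = -A^18 + 2*A^14 - 3*A^10 + 4*A^6 - 4*A^2 + 4*A^-2 - 2*A^-6 + 2*A^-10 - A^-14
Normalise by the writhe: (-A^3)^(-w) = (-A^3)^(2) = A^6, so f(A) = A^6 * <K> = -A^24 + 2*A^20 - 3*A^16 + 4*A^12 - 4*A^8 + 4*A^4 - 2 + 2*A^-4 - A^-8.
Substitute A = t^(-1/4), i.e. A^e → t^(-e/4): V(t) = -t^2 + 2*t - 2 + 4*t^-1 - 4*t^-2 + 4*t^-3 - 3*t^-4 + 2*t^-5 - t^-6

Answer: -t^2 + 2*t - 2 + 4*t^-1 - 4*t^-2 + 4*t^-3 - 3*t^-4 + 2*t^-5 - t^-6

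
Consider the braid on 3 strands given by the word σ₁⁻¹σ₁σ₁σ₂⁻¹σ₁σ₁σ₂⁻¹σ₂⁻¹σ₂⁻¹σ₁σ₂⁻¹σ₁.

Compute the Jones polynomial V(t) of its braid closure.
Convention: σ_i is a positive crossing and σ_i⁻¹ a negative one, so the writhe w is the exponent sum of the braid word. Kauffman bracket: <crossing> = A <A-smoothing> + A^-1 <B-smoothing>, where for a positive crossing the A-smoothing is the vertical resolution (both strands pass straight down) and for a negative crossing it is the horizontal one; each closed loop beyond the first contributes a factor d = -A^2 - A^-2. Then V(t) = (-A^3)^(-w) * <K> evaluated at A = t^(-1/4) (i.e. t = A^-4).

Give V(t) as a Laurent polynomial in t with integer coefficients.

-t^5 + 3*t^4 - 6*t^3 + 9*t^2 - 11*t + 13 - 11*t^-1 + 9*t^-2 - 6*t^-3 + 3*t^-4 - t^-5

Derivation:
The presented braid s1^-1 s1 s1 s2^-1 s1 s1 s2^-1 s2^-1 s2^-1 s1 s2^-1 s1 on 3 strands reduces by inverse Markov moves (closure unchanged at each step):
  Deconjugate: the word is γ·β·γ⁻¹ with γ = s1^-1 (prefix) and γ⁻¹ = s1 (suffix); strip both.
Reduced to β = s1 s1 s2^-1 s1 s1 s2^-1 s2^-1 s2^-1 s1 s2^-1 on 3 strands, 10 crossings.
Compute on β:
Braid: s1 s1 s2^-1 s1 s1 s2^-1 s2^-1 s2^-1 s1 s2^-1 on 3 strands, 10 crossings.
Writhe w = (#positive) - (#negative) = 5 - 5 = 0.
Computing the Kauffman bracket via state sum. There are 2^10 = 1024 states.
Each crossing splits two ways (0=vertical, 1=horizontal). The state's weight is A^(#A-smoothings - #B-smoothings) * d^(loops - 1).
Tabulate the states by total A-exponent and number of loops L (A-exp: L × count):
  A^10: L=6 ×1
  A^8: L=5 ×10
  A^6: L=4 ×43, L=6 ×2
  A^4: L=3 ×98, L=5 ×22
  A^2: L=2 ×121, L=4 ×83, L=6 ×6
  A^0: L=1 ×73, L=3 ×140, L=5 ×38, L=7 ×1
  A^-2: L=2 ×121, L=4 ×79, L=6 ×10
  A^-4: L=3 ×95, L=5 ×24, L=7 ×1
  A^-6: L=4 ×42, L=6 ×3
  A^-8: L=5 ×10
  A^-10: L=6 ×1
Each group contributes A^e * Σ count * d^(L-1):
Powers of d = -A^2 - A^-2: d^2 = A^4 + 2 + A^-4; d^3 = -A^6 - 3*A^2 - 3*A^-2 - A^-6; d^4 = A^8 + 4*A^4 + 6 + 4*A^-4 + A^-8; d^5 = -A^10 - 5*A^6 - 10*A^2 - 10*A^-2 - 5*A^-6 - A^-10; d^6 = A^12 + 6*A^8 + 15*A^4 + 20 + 15*A^-4 + 6*A^-8 + A^-12.
  A^10 * (d^5) = -A^20 - 5*A^16 - 10*A^12 - 10*A^8 - 5*A^4 - 1
  A^8 * (10*d^4) = 10*A^16 + 40*A^12 + 60*A^8 + 40*A^4 + 10
  A^6 * (43*d^3 + 2*d^5) = -2*A^16 - 53*A^12 - 149*A^8 - 149*A^4 - 53 - 2*A^-4
  A^4 * (98*d^2 + 22*d^4) = 22*A^12 + 186*A^8 + 328*A^4 + 186 + 22*A^-4
  A^2 * (121*d + 83*d^3 + 6*d^5) = -6*A^12 - 113*A^8 - 430*A^4 - 430 - 113*A^-4 - 6*A^-8
  A^0 * (73 + 140*d^2 + 38*d^4 + d^6) = A^12 + 44*A^8 + 307*A^4 + 601 + 307*A^-4 + 44*A^-8 + A^-12
  A^-2 * (121*d + 79*d^3 + 10*d^5) = -10*A^8 - 129*A^4 - 458 - 458*A^-4 - 129*A^-8 - 10*A^-12
  A^-4 * (95*d^2 + 24*d^4 + d^6) = A^8 + 30*A^4 + 206 + 354*A^-4 + 206*A^-8 + 30*A^-12 + A^-16
  A^-6 * (42*d^3 + 3*d^5) = -3*A^4 - 57 - 156*A^-4 - 156*A^-8 - 57*A^-12 - 3*A^-16
  A^-8 * (10*d^4) = 10 + 40*A^-4 + 60*A^-8 + 40*A^-12 + 10*A^-16
  A^-10 * (d^5) = -1 - 5*A^-4 - 10*A^-8 - 10*A^-12 - 5*A^-16 - A^-20
Summing the groups: <K> = -A^20 + 3*A^16 - 6*A^12 + 9*A^8 - 11*A^4 + 13 - 11*A^-4 + 9*A^-8 - 6*A^-12 + 3*A^-16 - A^-20
Normalise by the writhe: (-A^3)^(-w) = (-A^3)^(0) = 1, so f(A) = 1 * <K> = -A^20 + 3*A^16 - 6*A^12 + 9*A^8 - 11*A^4 + 13 - 11*A^-4 + 9*A^-8 - 6*A^-12 + 3*A^-16 - A^-20.
Substitute A = t^(-1/4), i.e. A^e → t^(-e/4): V(t) = -t^5 + 3*t^4 - 6*t^3 + 9*t^2 - 11*t + 13 - 11*t^-1 + 9*t^-2 - 6*t^-3 + 3*t^-4 - t^-5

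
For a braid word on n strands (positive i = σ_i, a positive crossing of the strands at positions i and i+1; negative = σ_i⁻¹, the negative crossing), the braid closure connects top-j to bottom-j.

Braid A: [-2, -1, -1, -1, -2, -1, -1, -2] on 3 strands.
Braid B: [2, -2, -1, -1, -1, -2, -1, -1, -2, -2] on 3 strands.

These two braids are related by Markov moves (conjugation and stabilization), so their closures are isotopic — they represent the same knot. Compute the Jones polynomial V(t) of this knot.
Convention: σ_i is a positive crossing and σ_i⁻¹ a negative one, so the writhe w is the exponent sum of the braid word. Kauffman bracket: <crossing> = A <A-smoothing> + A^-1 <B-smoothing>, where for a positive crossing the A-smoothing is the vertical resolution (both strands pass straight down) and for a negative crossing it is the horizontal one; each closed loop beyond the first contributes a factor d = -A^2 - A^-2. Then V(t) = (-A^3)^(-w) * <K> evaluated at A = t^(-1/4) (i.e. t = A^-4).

Markov-equivalent braids have isotopic closures, hence identical knot invariants. Strip the Markov moves from each word to reach a common short braid β, then compute V(t) once on β.
Braid A: s2^-1 s1^-1 s1^-1 s1^-1 s2^-1 s1^-1 s1^-1 s2^-1 on 3 strands has no conjugating prefix/suffix or stabilization to strip; take β = s2^-1 s1^-1 s1^-1 s1^-1 s2^-1 s1^-1 s1^-1 s2^-1.
Braid B: s2 s2^-1 s1^-1 s1^-1 s1^-1 s2^-1 s1^-1 s1^-1 s2^-1 s2^-1 on 3 strands reduces by inverse Markov moves (closure unchanged at each step):
  Deconjugate: the word is γ·β·γ⁻¹ with γ = s2 (prefix) and γ⁻¹ = s2^-1 (suffix); strip both.
Reduced to β = s2^-1 s1^-1 s1^-1 s1^-1 s2^-1 s1^-1 s1^-1 s2^-1 on 3 strands, 8 crossings.
Both give the same β = s2^-1 s1^-1 s1^-1 s1^-1 s2^-1 s1^-1 s1^-1 s2^-1 on 3 strands, so one state sum suffices:
Braid: s2^-1 s1^-1 s1^-1 s1^-1 s2^-1 s1^-1 s1^-1 s2^-1 on 3 strands, 8 crossings.
Writhe w = (#positive) - (#negative) = 0 - 8 = -8.
Enumerate smoothing states for the bracket polynomial. There are 2^8 = 256 states.
Each crossing splits two ways (0=vertical, 1=horizontal). The state's weight is A^(#A-smoothings - #B-smoothings) * d^(loops - 1).
Tabulate the states by total A-exponent and number of loops L (A-exp: L × count):
  A^8: L=5 ×1
  A^6: L=4 ×7, L=6 ×1
  A^4: L=3 ×19, L=5 ×9
  A^2: L=2 ×24, L=4 ×31, L=6 ×1
  A^0: L=1 ×12, L=3 ×53, L=5 ×5
  A^-2: L=2 ×45, L=4 ×11
  A^-4: L=1 ×15, L=3 ×13
  A^-6: L=2 ×8
  A^-8: L=3 ×1
Each group contributes A^e * Σ count * d^(L-1):
Powers of d = -A^2 - A^-2: d^2 = A^4 + 2 + A^-4; d^3 = -A^6 - 3*A^2 - 3*A^-2 - A^-6; d^4 = A^8 + 4*A^4 + 6 + 4*A^-4 + A^-8; d^5 = -A^10 - 5*A^6 - 10*A^2 - 10*A^-2 - 5*A^-6 - A^-10.
  A^8 * (d^4) = A^16 + 4*A^12 + 6*A^8 + 4*A^4 + 1
  A^6 * (7*d^3 + d^5) = -A^16 - 12*A^12 - 31*A^8 - 31*A^4 - 12 - A^-4
  A^4 * (19*d^2 + 9*d^4) = 9*A^12 + 55*A^8 + 92*A^4 + 55 + 9*A^-4
  A^2 * (24*d + 31*d^3 + d^5) = -A^12 - 36*A^8 - 127*A^4 - 127 - 36*A^-4 - A^-8
  A^0 * (12 + 53*d^2 + 5*d^4) = 5*A^8 + 73*A^4 + 148 + 73*A^-4 + 5*A^-8
  A^-2 * (45*d + 11*d^3) = -11*A^4 - 78 - 78*A^-4 - 11*A^-8
  A^-4 * (15 + 13*d^2) = 13 + 41*A^-4 + 13*A^-8
  A^-6 * (8*d) = -8*A^-4 - 8*A^-8
  A^-8 * (d^2) = A^-4 + 2*A^-8 + A^-12
Summing the groups: <K> = -A^8 + A^-4 + A^-12
Normalise by the writhe: (-A^3)^(-w) = (-A^3)^(8) = A^24, so f(A) = A^24 * <K> = -A^32 + A^20 + A^12.
Substitute A = t^(-1/4), i.e. A^e → t^(-e/4): V(t) = t^-3 + t^-5 - t^-8

Answer: t^-3 + t^-5 - t^-8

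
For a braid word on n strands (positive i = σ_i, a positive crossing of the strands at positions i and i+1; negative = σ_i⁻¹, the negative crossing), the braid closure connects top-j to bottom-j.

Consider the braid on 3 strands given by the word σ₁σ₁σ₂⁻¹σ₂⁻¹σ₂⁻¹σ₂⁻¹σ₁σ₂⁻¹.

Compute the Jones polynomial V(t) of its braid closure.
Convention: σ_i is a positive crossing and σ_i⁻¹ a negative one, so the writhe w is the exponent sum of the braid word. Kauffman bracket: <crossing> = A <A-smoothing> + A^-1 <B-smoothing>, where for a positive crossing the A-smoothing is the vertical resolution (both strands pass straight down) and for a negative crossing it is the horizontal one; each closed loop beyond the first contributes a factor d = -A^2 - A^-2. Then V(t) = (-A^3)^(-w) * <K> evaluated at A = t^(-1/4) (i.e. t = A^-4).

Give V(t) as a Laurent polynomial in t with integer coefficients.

Braid: s1 s1 s2^-1 s2^-1 s2^-1 s2^-1 s1 s2^-1 on 3 strands, 8 crossings.
Writhe w = (#positive) - (#negative) = 3 - 5 = -2.
Enumerate smoothing states for the bracket polynomial. There are 2^8 = 256 states.
Each crossing splits two ways (0=vertical, 1=horizontal). The state's weight is A^(#A-smoothings - #B-smoothings) * d^(loops - 1).
Tabulate the states by total A-exponent and number of loops L (A-exp: L × count):
  A^8: L=6 ×1
  A^6: L=5 ×8
  A^4: L=4 ×27, L=6 ×1
  A^2: L=3 ×48, L=5 ×8
  A^0: L=2 ×47, L=4 ×22, L=6 ×1
  A^-2: L=1 ×23, L=3 ×29, L=5 ×4
  A^-4: L=2 ×22, L=4 ×6
  A^-6: L=3 ×8
  A^-8: L=4 ×1
Each group contributes A^e * Σ count * d^(L-1):
Powers of d = -A^2 - A^-2: d^2 = A^4 + 2 + A^-4; d^3 = -A^6 - 3*A^2 - 3*A^-2 - A^-6; d^4 = A^8 + 4*A^4 + 6 + 4*A^-4 + A^-8; d^5 = -A^10 - 5*A^6 - 10*A^2 - 10*A^-2 - 5*A^-6 - A^-10.
  A^8 * (d^5) = -A^18 - 5*A^14 - 10*A^10 - 10*A^6 - 5*A^2 - A^-2
  A^6 * (8*d^4) = 8*A^14 + 32*A^10 + 48*A^6 + 32*A^2 + 8*A^-2
  A^4 * (27*d^3 + d^5) = -A^14 - 32*A^10 - 91*A^6 - 91*A^2 - 32*A^-2 - A^-6
  A^2 * (48*d^2 + 8*d^4) = 8*A^10 + 80*A^6 + 144*A^2 + 80*A^-2 + 8*A^-6
  A^0 * (47*d + 22*d^3 + d^5) = -A^10 - 27*A^6 - 123*A^2 - 123*A^-2 - 27*A^-6 - A^-10
  A^-2 * (23 + 29*d^2 + 4*d^4) = 4*A^6 + 45*A^2 + 105*A^-2 + 45*A^-6 + 4*A^-10
  A^-4 * (22*d + 6*d^3) = -6*A^2 - 40*A^-2 - 40*A^-6 - 6*A^-10
  A^-6 * (8*d^2) = 8*A^-2 + 16*A^-6 + 8*A^-10
  A^-8 * (d^3) = -A^-2 - 3*A^-6 - 3*A^-10 - A^-14
Summing the groups: <K> = -A^18 + 2*A^14 - 3*A^10 + 4*A^6 - 4*A^2 + 4*A^-2 - 2*A^-6 + 2*A^-10 - A^-14
Normalise by the writhe: (-A^3)^(-w) = (-A^3)^(2) = A^6, so f(A) = A^6 * <K> = -A^24 + 2*A^20 - 3*A^16 + 4*A^12 - 4*A^8 + 4*A^4 - 2 + 2*A^-4 - A^-8.
Substitute A = t^(-1/4), i.e. A^e → t^(-e/4): V(t) = -t^2 + 2*t - 2 + 4*t^-1 - 4*t^-2 + 4*t^-3 - 3*t^-4 + 2*t^-5 - t^-6

Answer: -t^2 + 2*t - 2 + 4*t^-1 - 4*t^-2 + 4*t^-3 - 3*t^-4 + 2*t^-5 - t^-6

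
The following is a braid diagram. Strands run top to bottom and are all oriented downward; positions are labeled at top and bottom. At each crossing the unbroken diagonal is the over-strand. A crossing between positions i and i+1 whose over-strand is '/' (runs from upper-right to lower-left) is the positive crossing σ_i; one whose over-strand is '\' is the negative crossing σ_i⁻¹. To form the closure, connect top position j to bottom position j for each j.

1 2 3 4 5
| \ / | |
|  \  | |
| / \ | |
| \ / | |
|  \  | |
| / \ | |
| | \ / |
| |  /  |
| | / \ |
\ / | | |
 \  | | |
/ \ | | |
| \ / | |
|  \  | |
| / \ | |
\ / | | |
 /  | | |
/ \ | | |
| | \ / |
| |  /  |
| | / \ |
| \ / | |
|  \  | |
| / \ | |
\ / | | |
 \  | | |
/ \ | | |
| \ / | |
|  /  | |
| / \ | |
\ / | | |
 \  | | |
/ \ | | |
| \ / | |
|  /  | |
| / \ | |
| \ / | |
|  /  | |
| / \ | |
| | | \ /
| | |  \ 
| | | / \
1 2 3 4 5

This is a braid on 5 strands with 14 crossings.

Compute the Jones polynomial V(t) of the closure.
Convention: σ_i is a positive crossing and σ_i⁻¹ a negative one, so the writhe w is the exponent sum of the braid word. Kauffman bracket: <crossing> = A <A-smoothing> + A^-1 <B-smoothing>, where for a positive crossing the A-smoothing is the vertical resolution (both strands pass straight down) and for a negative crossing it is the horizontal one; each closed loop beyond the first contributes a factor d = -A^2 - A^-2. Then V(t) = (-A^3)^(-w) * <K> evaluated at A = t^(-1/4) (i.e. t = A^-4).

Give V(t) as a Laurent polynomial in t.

t^2 - 2*t + 3 - 3*t^-1 + 3*t^-2 - 2*t^-3 + 2*t^-4 - t^-5

Derivation:
Reading the diagram top to bottom ('/'-over between positions i,i+1 = s_i, '\'-over = s_i^-1): braid word = s2^-1 s2^-1 s3 s1^-1 s2^-1 s1 s3 s2^-1 s1^-1 s2 s1^-1 s2 s2 s4^-1.
The presented braid s2^-1 s2^-1 s3 s1^-1 s2^-1 s1 s3 s2^-1 s1^-1 s2 s1^-1 s2 s2 s4^-1 on 5 strands reduces by inverse Markov moves (closure unchanged at each step):
  Destabilize: the word has the form β·s4^-1 where s4^-1 occurs only as the final letter (β ∈ B_4); drop it and the last strand → 4 strands.
  Deconjugate: the word is γ·β·γ⁻¹ with γ = s2^-1 (prefix) and γ⁻¹ = s2 (suffix); strip both.
  Deconjugate: the word is γ·β·γ⁻¹ with γ = s2^-1 (prefix) and γ⁻¹ = s2 (suffix); strip both.
Reduced to β = s3 s1^-1 s2^-1 s1 s3 s2^-1 s1^-1 s2 s1^-1 on 4 strands, 9 crossings.
Compute on β:
Braid: s3 s1^-1 s2^-1 s1 s3 s2^-1 s1^-1 s2 s1^-1 on 4 strands, 9 crossings.
Writhe w = (#positive) - (#negative) = 4 - 5 = -1.
Enumerate smoothing states for the bracket polynomial. There are 2^9 = 512 states.
For each crossing: s=0 is the vertical smoothing, s=1 horizontal. Crossing k contributes A^(sign_k * (1 - 2*s_k)); loop factor d = -A^2 - A^-2.
Tabulate the states by total A-exponent and number of loops L (A-exp: L × count):
  A^9: L=5 ×1
  A^7: L=4 ×9
  A^5: L=3 ×32, L=5 ×4
  A^3: L=2 ×53, L=4 ×30, L=6 ×1
  A^1: L=1 ×35, L=3 ×80, L=5 ×11
  A^-1: L=2 ×86, L=4 ×39, L=6 ×1
  A^-3: L=1 ×21, L=3 ×58, L=5 ×5
  A^-5: L=2 ×26, L=4 ×10
  A^-7: L=1 ×3, L=3 ×6
  A^-9: L=2 ×1
Each group contributes A^e * Σ count * d^(L-1):
Powers of d = -A^2 - A^-2: d^2 = A^4 + 2 + A^-4; d^3 = -A^6 - 3*A^2 - 3*A^-2 - A^-6; d^4 = A^8 + 4*A^4 + 6 + 4*A^-4 + A^-8; d^5 = -A^10 - 5*A^6 - 10*A^2 - 10*A^-2 - 5*A^-6 - A^-10.
  A^9 * (d^4) = A^17 + 4*A^13 + 6*A^9 + 4*A^5 + A
  A^7 * (9*d^3) = -9*A^13 - 27*A^9 - 27*A^5 - 9*A
  A^5 * (32*d^2 + 4*d^4) = 4*A^13 + 48*A^9 + 88*A^5 + 48*A + 4*A^-3
  A^3 * (53*d + 30*d^3 + d^5) = -A^13 - 35*A^9 - 153*A^5 - 153*A - 35*A^-3 - A^-7
  A^1 * (35 + 80*d^2 + 11*d^4) = 11*A^9 + 124*A^5 + 261*A + 124*A^-3 + 11*A^-7
  A^-1 * (86*d + 39*d^3 + d^5) = -A^9 - 44*A^5 - 213*A - 213*A^-3 - 44*A^-7 - A^-11
  A^-3 * (21 + 58*d^2 + 5*d^4) = 5*A^5 + 78*A + 167*A^-3 + 78*A^-7 + 5*A^-11
  A^-5 * (26*d + 10*d^3) = -10*A - 56*A^-3 - 56*A^-7 - 10*A^-11
  A^-7 * (3 + 6*d^2) = 6*A^-3 + 15*A^-7 + 6*A^-11
  A^-9 * (d) = -A^-7 - A^-11
Summing the groups: <K> = A^17 - 2*A^13 + 2*A^9 - 3*A^5 + 3*A - 3*A^-3 + 2*A^-7 - A^-11
Normalise by the writhe: (-A^3)^(-w) = (-A^3)^(1) = -A^3, so f(A) = -A^3 * <K> = -A^20 + 2*A^16 - 2*A^12 + 3*A^8 - 3*A^4 + 3 - 2*A^-4 + A^-8.
Substitute A = t^(-1/4), i.e. A^e → t^(-e/4): V(t) = t^2 - 2*t + 3 - 3*t^-1 + 3*t^-2 - 2*t^-3 + 2*t^-4 - t^-5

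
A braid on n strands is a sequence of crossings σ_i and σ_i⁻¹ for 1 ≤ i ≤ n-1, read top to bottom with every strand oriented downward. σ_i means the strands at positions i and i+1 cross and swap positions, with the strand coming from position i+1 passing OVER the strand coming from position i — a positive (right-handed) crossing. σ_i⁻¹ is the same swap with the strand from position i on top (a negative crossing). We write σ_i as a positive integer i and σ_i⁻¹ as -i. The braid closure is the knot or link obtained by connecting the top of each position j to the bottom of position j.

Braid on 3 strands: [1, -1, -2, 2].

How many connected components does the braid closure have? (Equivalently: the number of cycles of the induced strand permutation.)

Track the strand permutation on 3 strands, starting from identity.
  step 1: s1 swaps positions 1,2 -> [2 1 3]
  step 2: s1^-1 swaps positions 1,2 -> [1 2 3]
  step 3: s2^-1 swaps positions 2,3 -> [1 3 2]
  step 4: s2 swaps positions 2,3 -> [1 2 3]
Final permutation (position -> original strand): [1 2 3]
Closure components = cycle count of this permutation = 3.

Answer: 3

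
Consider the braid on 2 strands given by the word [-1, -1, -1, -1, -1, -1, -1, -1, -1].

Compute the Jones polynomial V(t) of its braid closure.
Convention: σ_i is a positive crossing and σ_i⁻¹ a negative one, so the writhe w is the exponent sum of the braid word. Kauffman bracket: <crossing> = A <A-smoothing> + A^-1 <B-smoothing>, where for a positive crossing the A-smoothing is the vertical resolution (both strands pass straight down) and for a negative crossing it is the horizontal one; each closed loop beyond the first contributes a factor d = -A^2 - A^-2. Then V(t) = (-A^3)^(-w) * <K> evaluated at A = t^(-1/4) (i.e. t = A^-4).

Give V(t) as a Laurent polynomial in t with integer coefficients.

t^-4 + t^-6 - t^-7 + t^-8 - t^-9 + t^-10 - t^-11 + t^-12 - t^-13

Derivation:
Braid: s1^-1 s1^-1 s1^-1 s1^-1 s1^-1 s1^-1 s1^-1 s1^-1 s1^-1 on 2 strands, 9 crossings.
Writhe w = (#positive) - (#negative) = 0 - 9 = -9.
Enumerate smoothing states for the bracket polynomial. There are 2^9 = 512 states.
Smooth each crossing (0=||, 1=⌣⌢); contribution A^(Σ sign_k(1-2s_k)) * d^(L-1).
Tabulate the states by total A-exponent and number of loops L (A-exp: L × count):
  A^9: L=9 ×1
  A^7: L=8 ×9
  A^5: L=7 ×36
  A^3: L=6 ×84
  A^1: L=5 ×126
  A^-1: L=4 ×126
  A^-3: L=3 ×84
  A^-5: L=2 ×36
  A^-7: L=1 ×9
  A^-9: L=2 ×1
Each group contributes A^e * Σ count * d^(L-1):
Powers of d = -A^2 - A^-2: d^2 = A^4 + 2 + A^-4; d^3 = -A^6 - 3*A^2 - 3*A^-2 - A^-6; d^4 = A^8 + 4*A^4 + 6 + 4*A^-4 + A^-8; d^5 = -A^10 - 5*A^6 - 10*A^2 - 10*A^-2 - 5*A^-6 - A^-10; d^6 = A^12 + 6*A^8 + 15*A^4 + 20 + 15*A^-4 + 6*A^-8 + A^-12; d^7 = -A^14 - 7*A^10 - 21*A^6 - 35*A^2 - 35*A^-2 - 21*A^-6 - 7*A^-10 - A^-14; d^8 = A^16 + 8*A^12 + 28*A^8 + 56*A^4 + 70 + 56*A^-4 + 28*A^-8 + 8*A^-12 + A^-16.
  A^9 * (d^8) = A^25 + 8*A^21 + 28*A^17 + 56*A^13 + 70*A^9 + 56*A^5 + 28*A + 8*A^-3 + A^-7
  A^7 * (9*d^7) = -9*A^21 - 63*A^17 - 189*A^13 - 315*A^9 - 315*A^5 - 189*A - 63*A^-3 - 9*A^-7
  A^5 * (36*d^6) = 36*A^17 + 216*A^13 + 540*A^9 + 720*A^5 + 540*A + 216*A^-3 + 36*A^-7
  A^3 * (84*d^5) = -84*A^13 - 420*A^9 - 840*A^5 - 840*A - 420*A^-3 - 84*A^-7
  A^1 * (126*d^4) = 126*A^9 + 504*A^5 + 756*A + 504*A^-3 + 126*A^-7
  A^-1 * (126*d^3) = -126*A^5 - 378*A - 378*A^-3 - 126*A^-7
  A^-3 * (84*d^2) = 84*A + 168*A^-3 + 84*A^-7
  A^-5 * (36*d) = -36*A^-3 - 36*A^-7
  A^-7 * (9) = 9*A^-7
  A^-9 * (d) = -A^-7 - A^-11
Summing the groups: <K> = A^25 - A^21 + A^17 - A^13 + A^9 - A^5 + A - A^-3 - A^-11
Normalise by the writhe: (-A^3)^(-w) = (-A^3)^(9) = -A^27, so f(A) = -A^27 * <K> = -A^52 + A^48 - A^44 + A^40 - A^36 + A^32 - A^28 + A^24 + A^16.
Substitute A = t^(-1/4), i.e. A^e → t^(-e/4): V(t) = t^-4 + t^-6 - t^-7 + t^-8 - t^-9 + t^-10 - t^-11 + t^-12 - t^-13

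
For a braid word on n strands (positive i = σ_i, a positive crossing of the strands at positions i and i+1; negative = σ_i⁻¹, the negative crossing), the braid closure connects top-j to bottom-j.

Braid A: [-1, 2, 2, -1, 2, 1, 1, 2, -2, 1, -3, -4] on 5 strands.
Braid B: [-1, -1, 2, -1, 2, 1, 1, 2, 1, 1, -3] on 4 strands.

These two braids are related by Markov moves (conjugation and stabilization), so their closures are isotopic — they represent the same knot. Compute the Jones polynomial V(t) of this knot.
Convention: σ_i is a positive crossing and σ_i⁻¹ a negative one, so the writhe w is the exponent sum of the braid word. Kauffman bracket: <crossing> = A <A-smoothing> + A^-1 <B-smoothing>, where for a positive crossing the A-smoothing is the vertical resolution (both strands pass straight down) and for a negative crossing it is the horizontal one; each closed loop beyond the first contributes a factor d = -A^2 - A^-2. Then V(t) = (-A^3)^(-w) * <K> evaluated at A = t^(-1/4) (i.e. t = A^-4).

-t^6 + t^5 - t^4 + 2*t^3 - t^2 + t

Derivation:
Markov-equivalent braids have isotopic closures, hence identical knot invariants. Strip the Markov moves from each word to reach a common short braid β, then compute V(t) once on β.
Braid A: s1^-1 s2 s2 s1^-1 s2 s1 s1 s2 s2^-1 s1 s3^-1 s4^-1 on 5 strands reduces by inverse Markov moves (closure unchanged at each step):
  Destabilize: the word has the form β·s4^-1 where s4^-1 occurs only as the final letter (β ∈ B_4); drop it and the last strand → 4 strands.
  Destabilize: the word has the form β·s3^-1 where s3^-1 occurs only as the final letter (β ∈ B_3); drop it and the last strand → 3 strands.
  Deconjugate: the word is γ·β·γ⁻¹ with γ = s1^-1 s2 (prefix) and γ⁻¹ = s2^-1 s1 (suffix); strip both.
Reduced to β = s2 s1^-1 s2 s1 s1 s2 on 3 strands, 6 crossings.
Braid B: s1^-1 s1^-1 s2 s1^-1 s2 s1 s1 s2 s1 s1 s3^-1 on 4 strands reduces by inverse Markov moves (closure unchanged at each step):
  Destabilize: the word has the form β·s3^-1 where s3^-1 occurs only as the final letter (β ∈ B_3); drop it and the last strand → 3 strands.
  Deconjugate: the word is γ·β·γ⁻¹ with γ = s1^-1 s1^-1 (prefix) and γ⁻¹ = s1 s1 (suffix); strip both.
Reduced to β = s2 s1^-1 s2 s1 s1 s2 on 3 strands, 6 crossings.
Both give the same β = s2 s1^-1 s2 s1 s1 s2 on 3 strands, so one state sum suffices:
Braid: s2 s1^-1 s2 s1 s1 s2 on 3 strands, 6 crossings.
Writhe w = (#positive) - (#negative) = 5 - 1 = 4.
State-sum expansion of <K>. There are 2^6 = 64 states.
For each crossing: s=0 is the vertical smoothing, s=1 horizontal. Crossing k contributes A^(sign_k * (1 - 2*s_k)); loop factor d = -A^2 - A^-2.
Tabulate the states by total A-exponent and number of loops L (A-exp: L × count):
  A^6: L=2 ×1
  A^4: L=1 ×3, L=3 ×3
  A^2: L=2 ×14, L=4 ×1
  A^0: L=1 ×10, L=3 ×10
  A^-2: L=2 ×13, L=4 ×2
  A^-4: L=3 ×6
  A^-6: L=4 ×1
Each group contributes A^e * Σ count * d^(L-1):
Powers of d = -A^2 - A^-2: d^2 = A^4 + 2 + A^-4; d^3 = -A^6 - 3*A^2 - 3*A^-2 - A^-6.
  A^6 * (d) = -A^8 - A^4
  A^4 * (3 + 3*d^2) = 3*A^8 + 9*A^4 + 3
  A^2 * (14*d + d^3) = -A^8 - 17*A^4 - 17 - A^-4
  A^0 * (10 + 10*d^2) = 10*A^4 + 30 + 10*A^-4
  A^-2 * (13*d + 2*d^3) = -2*A^4 - 19 - 19*A^-4 - 2*A^-8
  A^-4 * (6*d^2) = 6 + 12*A^-4 + 6*A^-8
  A^-6 * (d^3) = -1 - 3*A^-4 - 3*A^-8 - A^-12
Summing the groups: <K> = A^8 - A^4 + 2 - A^-4 + A^-8 - A^-12
Normalise by the writhe: (-A^3)^(-w) = (-A^3)^(-4) = A^-12, so f(A) = A^-12 * <K> = A^-4 - A^-8 + 2*A^-12 - A^-16 + A^-20 - A^-24.
Substitute A = t^(-1/4), i.e. A^e → t^(-e/4): V(t) = -t^6 + t^5 - t^4 + 2*t^3 - t^2 + t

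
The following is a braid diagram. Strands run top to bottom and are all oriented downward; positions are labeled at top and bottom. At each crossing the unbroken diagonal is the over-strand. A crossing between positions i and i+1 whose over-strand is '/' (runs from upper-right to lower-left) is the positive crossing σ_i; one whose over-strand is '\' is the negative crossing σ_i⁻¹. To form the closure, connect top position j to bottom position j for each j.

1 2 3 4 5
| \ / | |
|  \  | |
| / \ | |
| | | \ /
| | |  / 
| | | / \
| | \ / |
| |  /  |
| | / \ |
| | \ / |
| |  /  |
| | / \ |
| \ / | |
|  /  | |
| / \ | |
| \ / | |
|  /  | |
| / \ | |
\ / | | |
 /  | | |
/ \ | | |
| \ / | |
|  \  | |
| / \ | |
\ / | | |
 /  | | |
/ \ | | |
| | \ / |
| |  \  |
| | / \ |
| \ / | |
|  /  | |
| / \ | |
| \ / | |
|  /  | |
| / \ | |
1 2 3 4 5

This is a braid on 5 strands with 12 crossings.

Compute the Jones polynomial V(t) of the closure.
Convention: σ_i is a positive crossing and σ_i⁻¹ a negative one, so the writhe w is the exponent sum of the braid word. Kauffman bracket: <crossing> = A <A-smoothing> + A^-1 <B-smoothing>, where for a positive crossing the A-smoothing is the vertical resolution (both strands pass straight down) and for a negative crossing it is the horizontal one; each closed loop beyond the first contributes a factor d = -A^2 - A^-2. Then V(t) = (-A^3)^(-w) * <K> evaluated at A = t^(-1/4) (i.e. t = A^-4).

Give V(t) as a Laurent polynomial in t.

-t^8 + t^7 - 2*t^6 + 3*t^5 - 2*t^4 + 3*t^3 - 2*t^2 + t

Derivation:
Reading the diagram top to bottom ('/'-over between positions i,i+1 = s_i, '\'-over = s_i^-1): braid word = s2^-1 s4 s3 s3 s2 s2 s1 s2^-1 s1 s3^-1 s2 s2.
The presented braid s2^-1 s4 s3 s3 s2 s2 s1 s2^-1 s1 s3^-1 s2 s2 on 5 strands reduces by inverse Markov moves (closure unchanged at each step):
  Deconjugate: the word is γ·β·γ⁻¹ with γ = s2^-1 (prefix) and γ⁻¹ = s2 (suffix); strip both.
Reduced to β = s4 s3 s3 s2 s2 s1 s2^-1 s1 s3^-1 s2 on 5 strands, 10 crossings.
Compute on β:
Braid: s4 s3 s3 s2 s2 s1 s2^-1 s1 s3^-1 s2 on 5 strands, 10 crossings.
Writhe w = (#positive) - (#negative) = 8 - 2 = 6.
Enumerate smoothing states for the bracket polynomial. There are 2^10 = 1024 states.
Smooth each crossing (0=||, 1=⌣⌢); contribution A^(Σ sign_k(1-2s_k)) * d^(L-1).
Tabulate the states by total A-exponent and number of loops L (A-exp: L × count):
  A^10: L=3 ×1
  A^8: L=2 ×3, L=4 ×7
  A^6: L=1 ×2, L=3 ×29, L=5 ×14
  A^4: L=2 ×39, L=4 ×72, L=6 ×9
  A^2: L=1 ×17, L=3 ×137, L=5 ×54, L=7 ×2
  A^0: L=2 ×109, L=4 ×128, L=6 ×15
  A^-2: L=1 ×30, L=3 ×132, L=5 ×47, L=7 ×1
  A^-4: L=2 ×49, L=4 ×65, L=6 ×6
  A^-6: L=3 ×31, L=5 ×14
  A^-8: L=4 ×9, L=6 ×1
  A^-10: L=5 ×1
Each group contributes A^e * Σ count * d^(L-1):
Powers of d = -A^2 - A^-2: d^2 = A^4 + 2 + A^-4; d^3 = -A^6 - 3*A^2 - 3*A^-2 - A^-6; d^4 = A^8 + 4*A^4 + 6 + 4*A^-4 + A^-8; d^5 = -A^10 - 5*A^6 - 10*A^2 - 10*A^-2 - 5*A^-6 - A^-10; d^6 = A^12 + 6*A^8 + 15*A^4 + 20 + 15*A^-4 + 6*A^-8 + A^-12.
  A^10 * (d^2) = A^14 + 2*A^10 + A^6
  A^8 * (3*d + 7*d^3) = -7*A^14 - 24*A^10 - 24*A^6 - 7*A^2
  A^6 * (2 + 29*d^2 + 14*d^4) = 14*A^14 + 85*A^10 + 144*A^6 + 85*A^2 + 14*A^-2
  A^4 * (39*d + 72*d^3 + 9*d^5) = -9*A^14 - 117*A^10 - 345*A^6 - 345*A^2 - 117*A^-2 - 9*A^-6
  A^2 * (17 + 137*d^2 + 54*d^4 + 2*d^6) = 2*A^14 + 66*A^10 + 383*A^6 + 655*A^2 + 383*A^-2 + 66*A^-6 + 2*A^-10
  A^0 * (109*d + 128*d^3 + 15*d^5) = -15*A^10 - 203*A^6 - 643*A^2 - 643*A^-2 - 203*A^-6 - 15*A^-10
  A^-2 * (30 + 132*d^2 + 47*d^4 + d^6) = A^10 + 53*A^6 + 335*A^2 + 596*A^-2 + 335*A^-6 + 53*A^-10 + A^-14
  A^-4 * (49*d + 65*d^3 + 6*d^5) = -6*A^6 - 95*A^2 - 304*A^-2 - 304*A^-6 - 95*A^-10 - 6*A^-14
  A^-6 * (31*d^2 + 14*d^4) = 14*A^2 + 87*A^-2 + 146*A^-6 + 87*A^-10 + 14*A^-14
  A^-8 * (9*d^3 + d^5) = -A^2 - 14*A^-2 - 37*A^-6 - 37*A^-10 - 14*A^-14 - A^-18
  A^-10 * (d^4) = A^-2 + 4*A^-6 + 6*A^-10 + 4*A^-14 + A^-18
Summing the groups: <K> = A^14 - 2*A^10 + 3*A^6 - 2*A^2 + 3*A^-2 - 2*A^-6 + A^-10 - A^-14
Normalise by the writhe: (-A^3)^(-w) = (-A^3)^(-6) = A^-18, so f(A) = A^-18 * <K> = A^-4 - 2*A^-8 + 3*A^-12 - 2*A^-16 + 3*A^-20 - 2*A^-24 + A^-28 - A^-32.
Substitute A = t^(-1/4), i.e. A^e → t^(-e/4): V(t) = -t^8 + t^7 - 2*t^6 + 3*t^5 - 2*t^4 + 3*t^3 - 2*t^2 + t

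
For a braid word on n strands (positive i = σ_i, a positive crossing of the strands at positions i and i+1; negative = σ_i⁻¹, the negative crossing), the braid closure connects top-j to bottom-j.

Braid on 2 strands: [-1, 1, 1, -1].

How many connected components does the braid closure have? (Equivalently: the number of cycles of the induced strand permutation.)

2

Derivation:
Track the strand permutation on 2 strands, starting from identity.
  step 1: s1^-1 swaps positions 1,2 -> [2 1]
  step 2: s1 swaps positions 1,2 -> [1 2]
  step 3: s1 swaps positions 1,2 -> [2 1]
  step 4: s1^-1 swaps positions 1,2 -> [1 2]
Final permutation (position -> original strand): [1 2]
Closure components = cycle count of this permutation = 2.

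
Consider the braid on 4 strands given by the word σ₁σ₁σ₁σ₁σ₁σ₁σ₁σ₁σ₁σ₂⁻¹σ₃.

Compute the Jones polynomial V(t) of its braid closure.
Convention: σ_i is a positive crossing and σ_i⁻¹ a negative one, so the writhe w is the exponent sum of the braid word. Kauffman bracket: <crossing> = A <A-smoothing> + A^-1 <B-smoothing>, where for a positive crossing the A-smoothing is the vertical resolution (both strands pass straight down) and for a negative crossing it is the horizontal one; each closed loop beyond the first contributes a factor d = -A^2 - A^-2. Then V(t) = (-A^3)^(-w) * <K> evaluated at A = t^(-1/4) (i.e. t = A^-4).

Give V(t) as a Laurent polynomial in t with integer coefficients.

-t^13 + t^12 - t^11 + t^10 - t^9 + t^8 - t^7 + t^6 + t^4

Derivation:
The presented braid s1 s1 s1 s1 s1 s1 s1 s1 s1 s2^-1 s3 on 4 strands reduces by inverse Markov moves (closure unchanged at each step):
  Destabilize: the word has the form β·s3 where s3 occurs only as the final letter (β ∈ B_3); drop it and the last strand → 3 strands.
  Destabilize: the word has the form β·s2^-1 where s2^-1 occurs only as the final letter (β ∈ B_2); drop it and the last strand → 2 strands.
Reduced to β = s1 s1 s1 s1 s1 s1 s1 s1 s1 on 2 strands, 9 crossings.
Compute on β:
Braid: s1 s1 s1 s1 s1 s1 s1 s1 s1 on 2 strands, 9 crossings.
Writhe w = (#positive) - (#negative) = 9 - 0 = 9.
State-sum expansion of <K>. There are 2^9 = 512 states.
Each crossing splits two ways (0=vertical, 1=horizontal). The state's weight is A^(#A-smoothings - #B-smoothings) * d^(loops - 1).
Tabulate the states by total A-exponent and number of loops L (A-exp: L × count):
  A^9: L=2 ×1
  A^7: L=1 ×9
  A^5: L=2 ×36
  A^3: L=3 ×84
  A^1: L=4 ×126
  A^-1: L=5 ×126
  A^-3: L=6 ×84
  A^-5: L=7 ×36
  A^-7: L=8 ×9
  A^-9: L=9 ×1
Each group contributes A^e * Σ count * d^(L-1):
Powers of d = -A^2 - A^-2: d^2 = A^4 + 2 + A^-4; d^3 = -A^6 - 3*A^2 - 3*A^-2 - A^-6; d^4 = A^8 + 4*A^4 + 6 + 4*A^-4 + A^-8; d^5 = -A^10 - 5*A^6 - 10*A^2 - 10*A^-2 - 5*A^-6 - A^-10; d^6 = A^12 + 6*A^8 + 15*A^4 + 20 + 15*A^-4 + 6*A^-8 + A^-12; d^7 = -A^14 - 7*A^10 - 21*A^6 - 35*A^2 - 35*A^-2 - 21*A^-6 - 7*A^-10 - A^-14; d^8 = A^16 + 8*A^12 + 28*A^8 + 56*A^4 + 70 + 56*A^-4 + 28*A^-8 + 8*A^-12 + A^-16.
  A^9 * (d) = -A^11 - A^7
  A^7 * (9) = 9*A^7
  A^5 * (36*d) = -36*A^7 - 36*A^3
  A^3 * (84*d^2) = 84*A^7 + 168*A^3 + 84*A^-1
  A^1 * (126*d^3) = -126*A^7 - 378*A^3 - 378*A^-1 - 126*A^-5
  A^-1 * (126*d^4) = 126*A^7 + 504*A^3 + 756*A^-1 + 504*A^-5 + 126*A^-9
  A^-3 * (84*d^5) = -84*A^7 - 420*A^3 - 840*A^-1 - 840*A^-5 - 420*A^-9 - 84*A^-13
  A^-5 * (36*d^6) = 36*A^7 + 216*A^3 + 540*A^-1 + 720*A^-5 + 540*A^-9 + 216*A^-13 + 36*A^-17
  A^-7 * (9*d^7) = -9*A^7 - 63*A^3 - 189*A^-1 - 315*A^-5 - 315*A^-9 - 189*A^-13 - 63*A^-17 - 9*A^-21
  A^-9 * (d^8) = A^7 + 8*A^3 + 28*A^-1 + 56*A^-5 + 70*A^-9 + 56*A^-13 + 28*A^-17 + 8*A^-21 + A^-25
Summing the groups: <K> = -A^11 - A^3 + A^-1 - A^-5 + A^-9 - A^-13 + A^-17 - A^-21 + A^-25
Normalise by the writhe: (-A^3)^(-w) = (-A^3)^(-9) = -A^-27, so f(A) = -A^-27 * <K> = A^-16 + A^-24 - A^-28 + A^-32 - A^-36 + A^-40 - A^-44 + A^-48 - A^-52.
Substitute A = t^(-1/4), i.e. A^e → t^(-e/4): V(t) = -t^13 + t^12 - t^11 + t^10 - t^9 + t^8 - t^7 + t^6 + t^4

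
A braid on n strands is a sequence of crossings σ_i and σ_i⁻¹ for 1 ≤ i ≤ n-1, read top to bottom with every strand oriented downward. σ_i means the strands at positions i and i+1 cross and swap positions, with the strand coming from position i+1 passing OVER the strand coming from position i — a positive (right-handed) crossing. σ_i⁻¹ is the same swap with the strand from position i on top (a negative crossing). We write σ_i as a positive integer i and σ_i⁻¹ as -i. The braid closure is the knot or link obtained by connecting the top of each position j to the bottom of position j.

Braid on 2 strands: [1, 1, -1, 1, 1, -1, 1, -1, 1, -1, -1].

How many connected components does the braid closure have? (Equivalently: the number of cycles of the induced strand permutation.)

Track the strand permutation on 2 strands, starting from identity.
  step 1: s1 swaps positions 1,2 -> [2 1]
  step 2: s1 swaps positions 1,2 -> [1 2]
  step 3: s1^-1 swaps positions 1,2 -> [2 1]
  step 4: s1 swaps positions 1,2 -> [1 2]
  step 5: s1 swaps positions 1,2 -> [2 1]
  step 6: s1^-1 swaps positions 1,2 -> [1 2]
  step 7: s1 swaps positions 1,2 -> [2 1]
  step 8: s1^-1 swaps positions 1,2 -> [1 2]
  step 9: s1 swaps positions 1,2 -> [2 1]
  step 10: s1^-1 swaps positions 1,2 -> [1 2]
  step 11: s1^-1 swaps positions 1,2 -> [2 1]
Final permutation (position -> original strand): [2 1]
Closure components = cycle count of this permutation = 1.

Answer: 1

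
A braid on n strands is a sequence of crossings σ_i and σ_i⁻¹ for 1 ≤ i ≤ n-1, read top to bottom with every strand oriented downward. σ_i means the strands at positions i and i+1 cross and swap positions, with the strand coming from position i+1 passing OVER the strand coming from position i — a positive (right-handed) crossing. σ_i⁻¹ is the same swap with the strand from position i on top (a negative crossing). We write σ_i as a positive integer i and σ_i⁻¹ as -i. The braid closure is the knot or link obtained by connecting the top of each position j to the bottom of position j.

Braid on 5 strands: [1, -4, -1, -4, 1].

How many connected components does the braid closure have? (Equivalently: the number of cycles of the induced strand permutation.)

4

Derivation:
Track the strand permutation on 5 strands, starting from identity.
  step 1: s1 swaps positions 1,2 -> [2 1 3 4 5]
  step 2: s4^-1 swaps positions 4,5 -> [2 1 3 5 4]
  step 3: s1^-1 swaps positions 1,2 -> [1 2 3 5 4]
  step 4: s4^-1 swaps positions 4,5 -> [1 2 3 4 5]
  step 5: s1 swaps positions 1,2 -> [2 1 3 4 5]
Final permutation (position -> original strand): [2 1 3 4 5]
Closure components = cycle count of this permutation = 4.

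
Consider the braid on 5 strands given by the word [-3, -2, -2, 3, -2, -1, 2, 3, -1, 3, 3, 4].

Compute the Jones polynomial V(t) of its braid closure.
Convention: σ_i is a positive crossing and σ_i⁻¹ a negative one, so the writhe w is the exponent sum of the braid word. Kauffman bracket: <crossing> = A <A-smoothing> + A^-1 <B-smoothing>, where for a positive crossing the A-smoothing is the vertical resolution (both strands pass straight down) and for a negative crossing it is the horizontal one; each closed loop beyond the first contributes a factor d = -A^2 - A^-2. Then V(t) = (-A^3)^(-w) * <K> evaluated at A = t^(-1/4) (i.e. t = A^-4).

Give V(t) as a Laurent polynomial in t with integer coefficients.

The presented braid s3^-1 s2^-1 s2^-1 s3 s2^-1 s1^-1 s2 s3 s1^-1 s3 s3 s4 on 5 strands reduces by inverse Markov moves (closure unchanged at each step):
  Destabilize: the word has the form β·s4 where s4 occurs only as the final letter (β ∈ B_4); drop it and the last strand → 4 strands.
  Deconjugate: the word is γ·β·γ⁻¹ with γ = s3^-1 (prefix) and γ⁻¹ = s3 (suffix); strip both.
Reduced to β = s2^-1 s2^-1 s3 s2^-1 s1^-1 s2 s3 s1^-1 s3 on 4 strands, 9 crossings.
Compute on β:
Braid: s2^-1 s2^-1 s3 s2^-1 s1^-1 s2 s3 s1^-1 s3 on 4 strands, 9 crossings.
Writhe w = (#positive) - (#negative) = 4 - 5 = -1.
Computing the Kauffman bracket via state sum. There are 2^9 = 512 states.
For each crossing: s=0 is the vertical smoothing, s=1 horizontal. Crossing k contributes A^(sign_k * (1 - 2*s_k)); loop factor d = -A^2 - A^-2.
Tabulate the states by total A-exponent and number of loops L (A-exp: L × count):
  A^9: L=5 ×1
  A^7: L=4 ×9
  A^5: L=3 ×32, L=5 ×4
  A^3: L=2 ×55, L=4 ×28, L=6 ×1
  A^1: L=1 ×39, L=3 ×77, L=5 ×10
  A^-1: L=2 ×87, L=4 ×38, L=6 ×1
  A^-3: L=1 ×14, L=3 ×64, L=5 ×6
  A^-5: L=2 ×17, L=4 ×19
  A^-7: L=3 ×7, L=5 ×2
  A^-9: L=4 ×1
Each group contributes A^e * Σ count * d^(L-1):
Powers of d = -A^2 - A^-2: d^2 = A^4 + 2 + A^-4; d^3 = -A^6 - 3*A^2 - 3*A^-2 - A^-6; d^4 = A^8 + 4*A^4 + 6 + 4*A^-4 + A^-8; d^5 = -A^10 - 5*A^6 - 10*A^2 - 10*A^-2 - 5*A^-6 - A^-10.
  A^9 * (d^4) = A^17 + 4*A^13 + 6*A^9 + 4*A^5 + A
  A^7 * (9*d^3) = -9*A^13 - 27*A^9 - 27*A^5 - 9*A
  A^5 * (32*d^2 + 4*d^4) = 4*A^13 + 48*A^9 + 88*A^5 + 48*A + 4*A^-3
  A^3 * (55*d + 28*d^3 + d^5) = -A^13 - 33*A^9 - 149*A^5 - 149*A - 33*A^-3 - A^-7
  A^1 * (39 + 77*d^2 + 10*d^4) = 10*A^9 + 117*A^5 + 253*A + 117*A^-3 + 10*A^-7
  A^-1 * (87*d + 38*d^3 + d^5) = -A^9 - 43*A^5 - 211*A - 211*A^-3 - 43*A^-7 - A^-11
  A^-3 * (14 + 64*d^2 + 6*d^4) = 6*A^5 + 88*A + 178*A^-3 + 88*A^-7 + 6*A^-11
  A^-5 * (17*d + 19*d^3) = -19*A - 74*A^-3 - 74*A^-7 - 19*A^-11
  A^-7 * (7*d^2 + 2*d^4) = 2*A + 15*A^-3 + 26*A^-7 + 15*A^-11 + 2*A^-15
  A^-9 * (d^3) = -A^-3 - 3*A^-7 - 3*A^-11 - A^-15
Summing the groups: <K> = A^17 - 2*A^13 + 3*A^9 - 4*A^5 + 4*A - 5*A^-3 + 3*A^-7 - 2*A^-11 + A^-15
Normalise by the writhe: (-A^3)^(-w) = (-A^3)^(1) = -A^3, so f(A) = -A^3 * <K> = -A^20 + 2*A^16 - 3*A^12 + 4*A^8 - 4*A^4 + 5 - 3*A^-4 + 2*A^-8 - A^-12.
Substitute A = t^(-1/4), i.e. A^e → t^(-e/4): V(t) = -t^3 + 2*t^2 - 3*t + 5 - 4*t^-1 + 4*t^-2 - 3*t^-3 + 2*t^-4 - t^-5

Answer: -t^3 + 2*t^2 - 3*t + 5 - 4*t^-1 + 4*t^-2 - 3*t^-3 + 2*t^-4 - t^-5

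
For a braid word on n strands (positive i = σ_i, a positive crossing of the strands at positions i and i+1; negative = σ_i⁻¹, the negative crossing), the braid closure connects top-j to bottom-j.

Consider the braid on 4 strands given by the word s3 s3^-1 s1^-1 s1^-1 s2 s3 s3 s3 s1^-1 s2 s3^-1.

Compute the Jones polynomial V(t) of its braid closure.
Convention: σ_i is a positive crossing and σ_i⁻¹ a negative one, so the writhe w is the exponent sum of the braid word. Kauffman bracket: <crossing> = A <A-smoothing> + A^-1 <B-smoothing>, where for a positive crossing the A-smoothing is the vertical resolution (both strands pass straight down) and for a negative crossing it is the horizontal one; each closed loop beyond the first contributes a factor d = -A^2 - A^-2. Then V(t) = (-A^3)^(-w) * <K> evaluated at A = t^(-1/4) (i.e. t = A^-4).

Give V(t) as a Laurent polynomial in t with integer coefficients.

The presented braid s3 s3^-1 s1^-1 s1^-1 s2 s3 s3 s3 s1^-1 s2 s3^-1 on 4 strands reduces by inverse Markov moves (closure unchanged at each step):
  Deconjugate: the word is γ·β·γ⁻¹ with γ = s3 (prefix) and γ⁻¹ = s3^-1 (suffix); strip both.
Reduced to β = s3^-1 s1^-1 s1^-1 s2 s3 s3 s3 s1^-1 s2 on 4 strands, 9 crossings.
Compute on β:
Braid: s3^-1 s1^-1 s1^-1 s2 s3 s3 s3 s1^-1 s2 on 4 strands, 9 crossings.
Writhe w = (#positive) - (#negative) = 5 - 4 = 1.
State-sum expansion of <K>. There are 2^9 = 512 states.
For each crossing: s=0 is the vertical smoothing, s=1 horizontal. Crossing k contributes A^(sign_k * (1 - 2*s_k)); loop factor d = -A^2 - A^-2.
Tabulate the states by total A-exponent and number of loops L (A-exp: L × count):
  A^9: L=4 ×1
  A^7: L=3 ×5, L=5 ×4
  A^5: L=2 ×10, L=4 ×23, L=6 ×3
  A^3: L=1 ×8, L=3 ×57, L=5 ×18, L=7 ×1
  A^1: L=2 ×70, L=4 ×50, L=6 ×6
  A^-1: L=1 ×33, L=3 ×75, L=5 ×18
  A^-3: L=2 ×51, L=4 ×32, L=6 ×1
  A^-5: L=3 ×32, L=5 ×4
  A^-7: L=4 ×9
  A^-9: L=5 ×1
Each group contributes A^e * Σ count * d^(L-1):
Powers of d = -A^2 - A^-2: d^2 = A^4 + 2 + A^-4; d^3 = -A^6 - 3*A^2 - 3*A^-2 - A^-6; d^4 = A^8 + 4*A^4 + 6 + 4*A^-4 + A^-8; d^5 = -A^10 - 5*A^6 - 10*A^2 - 10*A^-2 - 5*A^-6 - A^-10; d^6 = A^12 + 6*A^8 + 15*A^4 + 20 + 15*A^-4 + 6*A^-8 + A^-12.
  A^9 * (d^3) = -A^15 - 3*A^11 - 3*A^7 - A^3
  A^7 * (5*d^2 + 4*d^4) = 4*A^15 + 21*A^11 + 34*A^7 + 21*A^3 + 4*A^-1
  A^5 * (10*d + 23*d^3 + 3*d^5) = -3*A^15 - 38*A^11 - 109*A^7 - 109*A^3 - 38*A^-1 - 3*A^-5
  A^3 * (8 + 57*d^2 + 18*d^4 + d^6) = A^15 + 24*A^11 + 144*A^7 + 250*A^3 + 144*A^-1 + 24*A^-5 + A^-9
  A^1 * (70*d + 50*d^3 + 6*d^5) = -6*A^11 - 80*A^7 - 280*A^3 - 280*A^-1 - 80*A^-5 - 6*A^-9
  A^-1 * (33 + 75*d^2 + 18*d^4) = 18*A^7 + 147*A^3 + 291*A^-1 + 147*A^-5 + 18*A^-9
  A^-3 * (51*d + 32*d^3 + d^5) = -A^7 - 37*A^3 - 157*A^-1 - 157*A^-5 - 37*A^-9 - A^-13
  A^-5 * (32*d^2 + 4*d^4) = 4*A^3 + 48*A^-1 + 88*A^-5 + 48*A^-9 + 4*A^-13
  A^-7 * (9*d^3) = -9*A^-1 - 27*A^-5 - 27*A^-9 - 9*A^-13
  A^-9 * (d^4) = A^-1 + 4*A^-5 + 6*A^-9 + 4*A^-13 + A^-17
Summing the groups: <K> = A^15 - 2*A^11 + 3*A^7 - 5*A^3 + 4*A^-1 - 4*A^-5 + 3*A^-9 - 2*A^-13 + A^-17
Normalise by the writhe: (-A^3)^(-w) = (-A^3)^(-1) = -A^-3, so f(A) = -A^-3 * <K> = -A^12 + 2*A^8 - 3*A^4 + 5 - 4*A^-4 + 4*A^-8 - 3*A^-12 + 2*A^-16 - A^-20.
Substitute A = t^(-1/4), i.e. A^e → t^(-e/4): V(t) = -t^5 + 2*t^4 - 3*t^3 + 4*t^2 - 4*t + 5 - 3*t^-1 + 2*t^-2 - t^-3

Answer: -t^5 + 2*t^4 - 3*t^3 + 4*t^2 - 4*t + 5 - 3*t^-1 + 2*t^-2 - t^-3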